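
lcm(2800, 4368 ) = 109200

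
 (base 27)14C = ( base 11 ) 702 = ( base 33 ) PO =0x351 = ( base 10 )849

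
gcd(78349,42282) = 1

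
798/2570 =399/1285=0.31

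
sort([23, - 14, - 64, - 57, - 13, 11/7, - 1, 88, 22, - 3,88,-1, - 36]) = [ - 64, - 57, - 36 , - 14, - 13, -3, - 1, - 1,  11/7,  22, 23,88,88 ] 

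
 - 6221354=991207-7212561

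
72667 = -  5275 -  - 77942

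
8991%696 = 639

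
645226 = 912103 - 266877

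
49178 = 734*67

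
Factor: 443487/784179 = 151/267 =3^( - 1) * 89^(-1)*151^1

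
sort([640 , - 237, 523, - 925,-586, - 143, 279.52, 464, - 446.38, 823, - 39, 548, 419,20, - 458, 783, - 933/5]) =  [ -925,  -  586,  -  458, - 446.38, - 237,  -  933/5, - 143, - 39, 20, 279.52, 419,464, 523,548,640, 783, 823] 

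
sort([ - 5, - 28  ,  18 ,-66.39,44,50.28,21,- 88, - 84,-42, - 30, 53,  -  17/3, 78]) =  [  -  88, - 84 , - 66.39, - 42,-30, - 28 , - 17/3, - 5, 18,21,44,  50.28, 53  ,  78]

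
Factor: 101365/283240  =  209/584 = 2^( - 3)*11^1*19^1 * 73^( - 1 )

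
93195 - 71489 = 21706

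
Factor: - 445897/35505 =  - 3^ (  -  3)*5^( -1 )*127^1*263^ (  -  1 )*3511^1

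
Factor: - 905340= - 2^2 *3^1 *5^1*79^1*191^1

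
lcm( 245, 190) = 9310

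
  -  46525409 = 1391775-47917184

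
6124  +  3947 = 10071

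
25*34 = 850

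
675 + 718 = 1393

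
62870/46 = 1366 +17/23 = 1366.74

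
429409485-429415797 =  - 6312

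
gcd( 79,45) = 1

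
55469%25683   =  4103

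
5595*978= 5471910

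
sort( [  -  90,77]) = [ - 90,77] 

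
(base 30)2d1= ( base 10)2191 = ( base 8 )4217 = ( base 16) 88f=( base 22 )4bd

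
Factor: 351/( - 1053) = -1/3 = - 3^( - 1 ) 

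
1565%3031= 1565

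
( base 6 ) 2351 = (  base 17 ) 1GA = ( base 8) 1073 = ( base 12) 3b7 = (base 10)571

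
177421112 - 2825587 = 174595525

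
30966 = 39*794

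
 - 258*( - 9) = 2322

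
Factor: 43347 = 3^1*14449^1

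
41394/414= 99 + 68/69 = 99.99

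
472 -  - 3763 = 4235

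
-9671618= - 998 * 9691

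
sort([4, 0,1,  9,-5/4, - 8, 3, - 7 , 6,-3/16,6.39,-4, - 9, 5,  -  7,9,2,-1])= [-9, - 8,- 7, - 7,-4,  -  5/4, - 1, - 3/16, 0,1, 2, 3,  4, 5 , 6,  6.39,  9, 9 ]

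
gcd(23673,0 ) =23673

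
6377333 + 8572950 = 14950283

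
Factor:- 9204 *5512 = -50732448 = - 2^5 *3^1*13^2*53^1 * 59^1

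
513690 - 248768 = 264922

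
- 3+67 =64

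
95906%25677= 18875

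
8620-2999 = 5621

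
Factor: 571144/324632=329/187 = 7^1*11^( - 1)* 17^(-1 ) * 47^1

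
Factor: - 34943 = -83^1*421^1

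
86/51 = 86/51 = 1.69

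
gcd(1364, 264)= 44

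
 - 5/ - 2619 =5/2619 = 0.00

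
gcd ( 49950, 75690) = 90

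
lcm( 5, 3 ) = 15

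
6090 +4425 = 10515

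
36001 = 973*37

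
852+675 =1527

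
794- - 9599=10393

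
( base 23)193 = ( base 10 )739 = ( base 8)1343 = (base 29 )PE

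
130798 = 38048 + 92750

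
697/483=1 + 214/483 = 1.44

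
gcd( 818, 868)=2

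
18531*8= 148248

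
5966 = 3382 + 2584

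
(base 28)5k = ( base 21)7d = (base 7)316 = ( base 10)160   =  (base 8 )240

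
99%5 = 4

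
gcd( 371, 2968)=371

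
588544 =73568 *8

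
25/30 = 5/6= 0.83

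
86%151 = 86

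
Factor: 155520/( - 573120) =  - 54/199 = - 2^1*3^3*199^( - 1)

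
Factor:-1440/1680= - 6/7 = - 2^1* 3^1*7^( - 1)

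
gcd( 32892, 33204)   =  12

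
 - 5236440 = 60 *( - 87274 )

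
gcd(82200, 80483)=1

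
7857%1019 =724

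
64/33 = 1 + 31/33 = 1.94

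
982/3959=982/3959 = 0.25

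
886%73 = 10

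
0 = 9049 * 0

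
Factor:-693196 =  -2^2*7^1*19^1*1303^1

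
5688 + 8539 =14227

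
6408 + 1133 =7541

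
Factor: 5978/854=7 = 7^1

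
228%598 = 228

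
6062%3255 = 2807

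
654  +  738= 1392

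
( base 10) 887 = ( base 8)1567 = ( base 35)pc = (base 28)13J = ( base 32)RN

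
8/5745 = 8/5745=0.00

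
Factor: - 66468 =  - 2^2*3^1*29^1*191^1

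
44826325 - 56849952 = - 12023627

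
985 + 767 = 1752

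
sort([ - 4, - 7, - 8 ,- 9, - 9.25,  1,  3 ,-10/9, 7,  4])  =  [ - 9.25,-9,-8,-7,-4, - 10/9,1,3, 4, 7 ]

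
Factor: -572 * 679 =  - 388388 = - 2^2*7^1*11^1*13^1*97^1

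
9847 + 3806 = 13653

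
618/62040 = 103/10340 = 0.01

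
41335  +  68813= 110148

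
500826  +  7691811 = 8192637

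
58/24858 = 29/12429=0.00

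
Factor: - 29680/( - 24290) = 2^3*53^1*347^( - 1 )  =  424/347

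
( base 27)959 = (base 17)1637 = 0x1A31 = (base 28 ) 8FD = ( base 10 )6705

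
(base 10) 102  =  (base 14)74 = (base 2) 1100110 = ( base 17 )60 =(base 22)4e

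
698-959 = -261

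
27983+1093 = 29076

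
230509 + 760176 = 990685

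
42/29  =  1 +13/29= 1.45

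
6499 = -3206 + 9705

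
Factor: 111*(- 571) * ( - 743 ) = 3^1*37^1 * 571^1*743^1 = 47092083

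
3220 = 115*28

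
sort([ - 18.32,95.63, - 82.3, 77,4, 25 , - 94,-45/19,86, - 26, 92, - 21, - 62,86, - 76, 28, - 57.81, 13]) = [ - 94,-82.3, - 76, - 62,  -  57.81,-26, - 21, - 18.32, - 45/19, 4, 13,  25 , 28, 77, 86, 86, 92, 95.63]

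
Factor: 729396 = 2^2*3^2*20261^1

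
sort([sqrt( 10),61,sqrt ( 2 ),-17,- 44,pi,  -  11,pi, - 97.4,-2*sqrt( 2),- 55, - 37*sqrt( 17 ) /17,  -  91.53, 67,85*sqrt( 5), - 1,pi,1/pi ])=[ - 97.4, - 91.53, - 55,- 44, - 17,  -  11,  -  37 * sqrt(17 ) /17,-2*sqrt(2 ), - 1,1/pi,sqrt( 2 ),pi,pi,pi, sqrt( 10 ), 61,67, 85*sqrt (5 ) ]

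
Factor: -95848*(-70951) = 2^3*11981^1*70951^1  =  6800511448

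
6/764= 3/382=0.01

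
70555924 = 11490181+59065743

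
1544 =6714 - 5170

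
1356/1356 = 1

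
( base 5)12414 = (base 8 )1730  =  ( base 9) 1313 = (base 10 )984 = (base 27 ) 19C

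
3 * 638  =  1914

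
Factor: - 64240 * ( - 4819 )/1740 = 2^2*3^( - 1)*11^1 * 29^(-1) * 61^1*73^1 * 79^1 = 15478628/87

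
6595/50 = 1319/10 = 131.90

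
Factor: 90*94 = 8460 = 2^2*3^2*5^1*47^1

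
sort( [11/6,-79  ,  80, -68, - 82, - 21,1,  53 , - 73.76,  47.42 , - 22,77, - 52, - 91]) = [  -  91,-82, - 79, - 73.76,- 68, - 52,-22, - 21,1,11/6, 47.42,53, 77,80]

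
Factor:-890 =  - 2^1 * 5^1* 89^1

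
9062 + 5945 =15007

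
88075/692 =127  +  191/692 = 127.28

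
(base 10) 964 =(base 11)7A7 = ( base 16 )3C4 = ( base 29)147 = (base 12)684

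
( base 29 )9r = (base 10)288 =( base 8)440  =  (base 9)350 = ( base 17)GG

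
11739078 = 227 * 51714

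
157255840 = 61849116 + 95406724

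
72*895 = 64440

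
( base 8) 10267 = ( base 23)821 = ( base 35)3h9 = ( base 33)3UM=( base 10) 4279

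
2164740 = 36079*60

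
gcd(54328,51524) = 4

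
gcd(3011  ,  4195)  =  1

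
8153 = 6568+1585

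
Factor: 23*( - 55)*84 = -2^2 * 3^1*5^1*7^1*11^1 * 23^1 = -  106260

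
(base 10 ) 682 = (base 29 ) NF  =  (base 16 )2AA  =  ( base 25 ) 127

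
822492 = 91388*9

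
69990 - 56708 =13282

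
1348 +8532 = 9880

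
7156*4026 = 28810056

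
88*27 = 2376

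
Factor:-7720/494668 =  - 1930/123667=- 2^1*5^1*193^1 *123667^( -1 )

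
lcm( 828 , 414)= 828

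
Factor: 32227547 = 11^1*157^1*18661^1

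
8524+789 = 9313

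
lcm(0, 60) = 0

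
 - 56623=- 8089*7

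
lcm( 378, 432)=3024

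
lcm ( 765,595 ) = 5355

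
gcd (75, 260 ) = 5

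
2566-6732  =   - 4166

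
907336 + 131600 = 1038936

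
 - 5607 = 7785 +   -  13392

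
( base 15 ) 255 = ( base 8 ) 1022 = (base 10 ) 530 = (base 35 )F5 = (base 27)JH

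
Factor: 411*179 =3^1*137^1*179^1 = 73569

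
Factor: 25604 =2^2 *37^1 * 173^1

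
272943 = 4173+268770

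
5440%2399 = 642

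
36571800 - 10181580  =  26390220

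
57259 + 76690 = 133949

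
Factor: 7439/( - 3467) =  - 43^1 * 173^1*3467^( - 1)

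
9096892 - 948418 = 8148474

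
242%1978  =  242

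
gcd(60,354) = 6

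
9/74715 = 3/24905 = 0.00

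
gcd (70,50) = 10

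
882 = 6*147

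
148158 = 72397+75761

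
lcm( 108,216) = 216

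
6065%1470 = 185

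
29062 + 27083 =56145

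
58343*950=55425850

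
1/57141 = 1/57141=0.00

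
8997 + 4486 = 13483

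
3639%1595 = 449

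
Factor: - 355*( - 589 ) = 209095=5^1*19^1*31^1*71^1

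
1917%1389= 528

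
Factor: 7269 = 3^1 * 2423^1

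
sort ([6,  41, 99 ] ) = [ 6,41,99]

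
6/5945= 6/5945   =  0.00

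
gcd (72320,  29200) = 80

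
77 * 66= 5082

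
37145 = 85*437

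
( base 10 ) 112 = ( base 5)422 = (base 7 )220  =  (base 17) 6a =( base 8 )160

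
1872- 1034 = 838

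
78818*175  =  13793150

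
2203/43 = 2203/43 = 51.23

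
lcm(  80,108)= 2160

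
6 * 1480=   8880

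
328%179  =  149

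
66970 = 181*370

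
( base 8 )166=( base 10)118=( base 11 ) A8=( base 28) 46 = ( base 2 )1110110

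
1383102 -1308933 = 74169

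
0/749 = 0 = 0.00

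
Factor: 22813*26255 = 5^1*7^1*59^1*89^1*3259^1=598955315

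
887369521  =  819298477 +68071044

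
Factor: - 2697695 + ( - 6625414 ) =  - 9323109 = - 3^2*167^1*6203^1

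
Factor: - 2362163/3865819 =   -  2362163^1*3865819^( - 1)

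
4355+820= 5175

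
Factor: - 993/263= - 3^1*263^(  -  1)*331^1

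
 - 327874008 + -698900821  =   - 1026774829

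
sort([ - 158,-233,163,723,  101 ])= [-233, - 158,101, 163, 723]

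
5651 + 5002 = 10653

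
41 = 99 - 58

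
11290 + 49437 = 60727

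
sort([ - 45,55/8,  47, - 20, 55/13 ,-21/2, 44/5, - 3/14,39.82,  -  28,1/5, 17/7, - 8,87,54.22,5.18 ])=[ - 45, - 28, - 20, - 21/2, - 8, - 3/14,1/5  ,  17/7, 55/13, 5.18,55/8,44/5, 39.82 , 47, 54.22,87]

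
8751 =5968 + 2783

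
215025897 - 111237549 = 103788348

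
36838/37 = 995+23/37  =  995.62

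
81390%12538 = 6162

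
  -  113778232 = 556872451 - 670650683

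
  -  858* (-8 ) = 6864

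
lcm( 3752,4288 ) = 30016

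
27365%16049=11316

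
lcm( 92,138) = 276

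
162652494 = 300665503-138013009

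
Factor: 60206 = 2^1*30103^1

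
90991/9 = 10110 + 1/9  =  10110.11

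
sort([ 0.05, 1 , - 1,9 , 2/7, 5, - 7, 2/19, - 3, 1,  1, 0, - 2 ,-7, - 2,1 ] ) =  [ - 7, - 7, - 3,  -  2 ,  -  2, - 1, 0,  0.05, 2/19,2/7, 1,1,1,  1, 5,9] 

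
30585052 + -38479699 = -7894647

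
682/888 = 341/444=0.77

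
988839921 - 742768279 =246071642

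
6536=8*817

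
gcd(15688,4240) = 424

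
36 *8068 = 290448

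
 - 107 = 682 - 789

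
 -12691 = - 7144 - 5547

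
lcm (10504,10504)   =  10504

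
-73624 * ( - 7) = 515368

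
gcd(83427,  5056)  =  1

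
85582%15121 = 9977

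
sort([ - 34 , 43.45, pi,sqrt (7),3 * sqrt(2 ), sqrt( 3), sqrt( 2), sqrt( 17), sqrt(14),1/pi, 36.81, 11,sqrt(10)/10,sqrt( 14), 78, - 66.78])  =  [ - 66.78,-34,sqrt( 10)/10, 1/pi, sqrt(2), sqrt( 3 ), sqrt( 7),pi,  sqrt(14),  sqrt(14), sqrt( 17), 3*sqrt( 2 ), 11, 36.81, 43.45, 78]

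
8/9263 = 8/9263 = 0.00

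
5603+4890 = 10493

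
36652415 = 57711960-21059545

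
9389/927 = 10 + 119/927  =  10.13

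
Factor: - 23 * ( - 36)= 828 = 2^2*3^2*23^1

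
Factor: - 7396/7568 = -43/44 =- 2^(-2 )*11^( - 1 )*43^1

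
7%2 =1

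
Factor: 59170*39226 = 2^2*5^1*11^1*61^1*97^1*1783^1 = 2321002420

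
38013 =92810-54797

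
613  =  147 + 466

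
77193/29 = 77193/29 = 2661.83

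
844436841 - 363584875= 480851966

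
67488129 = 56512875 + 10975254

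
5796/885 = 1932/295   =  6.55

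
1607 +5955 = 7562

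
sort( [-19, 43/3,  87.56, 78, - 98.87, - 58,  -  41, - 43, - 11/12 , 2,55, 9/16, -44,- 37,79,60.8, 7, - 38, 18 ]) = [ - 98.87,  -  58,-44, - 43, -41, - 38,  -  37,- 19, - 11/12, 9/16,2 , 7, 43/3,18,  55,60.8, 78,79, 87.56]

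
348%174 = 0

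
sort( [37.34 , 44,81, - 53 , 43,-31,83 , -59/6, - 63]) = [ - 63, - 53  , -31, - 59/6,37.34,  43, 44 , 81,83] 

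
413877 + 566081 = 979958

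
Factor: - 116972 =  - 2^2*29243^1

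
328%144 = 40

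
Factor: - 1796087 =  - 41^1*71^1*617^1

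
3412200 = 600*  5687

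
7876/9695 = 7876/9695 =0.81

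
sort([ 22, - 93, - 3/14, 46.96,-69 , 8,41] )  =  [ - 93, - 69, - 3/14,8, 22,41 , 46.96]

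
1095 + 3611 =4706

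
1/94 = 1/94 = 0.01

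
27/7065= 3/785 = 0.00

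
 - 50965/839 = - 61 + 214/839= -60.74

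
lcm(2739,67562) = 202686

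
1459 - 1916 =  - 457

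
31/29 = 31/29 = 1.07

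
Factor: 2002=2^1 * 7^1 * 11^1*13^1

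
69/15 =4 + 3/5 = 4.60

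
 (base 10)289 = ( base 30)9j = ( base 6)1201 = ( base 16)121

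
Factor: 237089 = 237089^1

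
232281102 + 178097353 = 410378455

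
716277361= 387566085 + 328711276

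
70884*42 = 2977128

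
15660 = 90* 174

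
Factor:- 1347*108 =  - 2^2*3^4*449^1 = - 145476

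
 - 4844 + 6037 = 1193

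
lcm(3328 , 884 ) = 56576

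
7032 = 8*879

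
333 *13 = 4329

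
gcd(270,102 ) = 6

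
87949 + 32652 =120601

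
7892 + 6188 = 14080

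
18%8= 2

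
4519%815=444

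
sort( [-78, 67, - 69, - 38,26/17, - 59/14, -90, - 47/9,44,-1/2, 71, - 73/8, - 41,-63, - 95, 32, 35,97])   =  [ - 95, - 90, - 78, - 69, - 63, - 41, - 38,-73/8,-47/9, - 59/14,  -  1/2,26/17, 32,35,44,67,71,97 ] 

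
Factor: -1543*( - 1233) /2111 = 3^2  *137^1*1543^1*2111^( - 1)=1902519/2111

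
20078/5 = 20078/5 = 4015.60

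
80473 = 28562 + 51911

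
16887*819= 13830453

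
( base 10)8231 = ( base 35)6p6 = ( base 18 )1775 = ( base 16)2027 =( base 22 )H03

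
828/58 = 14+8/29=14.28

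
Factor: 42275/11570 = 2^ ( - 1)*5^1 * 13^ ( - 1 )* 19^1 = 95/26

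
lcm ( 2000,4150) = 166000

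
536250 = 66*8125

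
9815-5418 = 4397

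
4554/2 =2277 = 2277.00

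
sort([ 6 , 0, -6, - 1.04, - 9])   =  [ - 9, - 6, - 1.04,0 , 6 ] 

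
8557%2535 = 952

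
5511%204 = 3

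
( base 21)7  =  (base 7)10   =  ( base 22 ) 7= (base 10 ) 7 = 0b111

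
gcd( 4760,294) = 14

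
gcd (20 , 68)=4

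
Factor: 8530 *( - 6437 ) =  -  54907610 = - 2^1 * 5^1*41^1*157^1*853^1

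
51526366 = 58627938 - 7101572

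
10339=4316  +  6023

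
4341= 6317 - 1976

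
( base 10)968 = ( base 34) sg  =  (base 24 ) 1g8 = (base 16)3C8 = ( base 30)128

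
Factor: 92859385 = 5^1*61^1*304457^1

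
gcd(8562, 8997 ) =3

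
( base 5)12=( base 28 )7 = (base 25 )7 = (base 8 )7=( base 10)7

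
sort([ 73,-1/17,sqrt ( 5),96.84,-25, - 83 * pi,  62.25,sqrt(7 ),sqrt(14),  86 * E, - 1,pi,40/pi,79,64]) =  [ - 83*pi, - 25, - 1, - 1/17, sqrt( 5 ),sqrt(7 ),pi,sqrt( 14 ),40/pi,62.25,64,73,79,96.84,86* E]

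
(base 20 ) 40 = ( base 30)2k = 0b1010000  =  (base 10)80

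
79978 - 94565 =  - 14587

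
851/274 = 851/274  =  3.11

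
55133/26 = 2120+1/2 = 2120.50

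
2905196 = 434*6694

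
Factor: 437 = 19^1 * 23^1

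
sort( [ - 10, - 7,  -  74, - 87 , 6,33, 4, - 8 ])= [-87,-74, -10,-8, - 7 , 4, 6,33 ] 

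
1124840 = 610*1844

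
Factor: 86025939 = 3^1*19^2*79433^1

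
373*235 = 87655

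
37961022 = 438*86669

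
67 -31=36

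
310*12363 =3832530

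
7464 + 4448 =11912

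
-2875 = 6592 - 9467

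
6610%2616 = 1378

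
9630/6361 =9630/6361 = 1.51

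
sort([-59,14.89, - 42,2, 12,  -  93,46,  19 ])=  [ - 93 , - 59,- 42,2,12,14.89, 19,46]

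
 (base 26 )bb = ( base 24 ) C9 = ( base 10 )297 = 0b100101001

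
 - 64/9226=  - 1+ 4581/4613= -  0.01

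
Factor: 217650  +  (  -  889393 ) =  - 671743^1 = - 671743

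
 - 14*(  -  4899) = 68586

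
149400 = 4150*36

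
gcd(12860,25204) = 4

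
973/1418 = 973/1418 = 0.69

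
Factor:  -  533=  - 13^1*41^1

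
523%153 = 64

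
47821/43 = 47821/43 = 1112.12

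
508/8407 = 508/8407 = 0.06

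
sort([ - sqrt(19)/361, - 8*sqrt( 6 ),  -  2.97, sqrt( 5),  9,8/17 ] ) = [ - 8*sqrt( 6), - 2.97, - sqrt(19)/361, 8/17, sqrt ( 5), 9 ] 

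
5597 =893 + 4704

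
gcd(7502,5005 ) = 11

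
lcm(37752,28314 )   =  113256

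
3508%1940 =1568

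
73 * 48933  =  3572109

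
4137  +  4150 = 8287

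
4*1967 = 7868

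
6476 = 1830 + 4646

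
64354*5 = 321770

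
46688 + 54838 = 101526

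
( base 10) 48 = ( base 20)28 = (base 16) 30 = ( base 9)53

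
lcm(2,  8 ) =8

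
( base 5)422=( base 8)160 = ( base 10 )112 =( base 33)3d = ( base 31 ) 3J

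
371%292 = 79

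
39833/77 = 39833/77 = 517.31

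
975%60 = 15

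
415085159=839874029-424788870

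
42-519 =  - 477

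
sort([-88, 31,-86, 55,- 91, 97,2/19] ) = [ - 91, - 88,-86,2/19,31, 55, 97 ] 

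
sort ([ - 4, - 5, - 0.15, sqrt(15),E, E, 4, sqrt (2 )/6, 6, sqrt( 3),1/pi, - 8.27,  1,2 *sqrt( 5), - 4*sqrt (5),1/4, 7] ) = [ - 4 * sqrt(5),-8.27,- 5,-4, - 0.15, sqrt( 2 ) /6,1/4,1/pi, 1 , sqrt( 3 ),E , E, sqrt( 15), 4,2  *  sqrt ( 5), 6, 7]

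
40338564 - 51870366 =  - 11531802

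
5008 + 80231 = 85239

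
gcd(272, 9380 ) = 4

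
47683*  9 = 429147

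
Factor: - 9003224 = -2^3*29^1*151^1*257^1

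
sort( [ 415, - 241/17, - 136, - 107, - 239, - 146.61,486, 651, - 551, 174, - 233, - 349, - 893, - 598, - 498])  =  [-893, - 598, - 551, - 498,  -  349, -239, - 233, - 146.61, - 136,-107,  -  241/17,174,415,  486, 651 ]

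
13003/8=1625 + 3/8=1625.38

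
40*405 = 16200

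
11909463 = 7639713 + 4269750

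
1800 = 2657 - 857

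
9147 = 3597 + 5550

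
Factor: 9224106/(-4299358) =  - 4612053/2149679  =  -3^1*7^( - 2 )*19^(- 1)*281^1*2309^(-1 )*5471^1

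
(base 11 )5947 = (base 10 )7795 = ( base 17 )19g9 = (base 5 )222140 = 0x1E73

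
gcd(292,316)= 4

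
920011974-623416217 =296595757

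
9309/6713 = 1 + 2596/6713 = 1.39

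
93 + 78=171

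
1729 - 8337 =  - 6608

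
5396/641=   8 + 268/641 = 8.42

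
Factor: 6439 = 47^1*137^1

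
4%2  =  0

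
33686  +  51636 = 85322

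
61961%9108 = 7313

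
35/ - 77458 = - 35/77458 = - 0.00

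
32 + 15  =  47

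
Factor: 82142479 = 37^1*701^1 * 3167^1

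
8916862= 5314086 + 3602776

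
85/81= 1 + 4/81 =1.05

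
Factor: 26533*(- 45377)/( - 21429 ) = 1203987941/21429 =3^( - 2)  *13^2*157^1*2381^( - 1 )*45377^1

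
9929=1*9929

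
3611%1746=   119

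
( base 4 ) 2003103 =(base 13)3a95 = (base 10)8403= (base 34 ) 795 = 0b10000011010011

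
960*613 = 588480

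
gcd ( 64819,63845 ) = 1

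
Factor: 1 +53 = 2^1*3^3 =54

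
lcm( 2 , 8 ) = 8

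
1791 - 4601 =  -2810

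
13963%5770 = 2423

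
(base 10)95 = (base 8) 137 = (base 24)3N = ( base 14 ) 6B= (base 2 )1011111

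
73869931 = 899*82169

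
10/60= 1/6 = 0.17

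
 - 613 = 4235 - 4848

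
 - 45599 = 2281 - 47880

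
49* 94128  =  4612272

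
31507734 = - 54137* ( - 582 ) 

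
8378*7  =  58646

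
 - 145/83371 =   -  145/83371=- 0.00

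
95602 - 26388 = 69214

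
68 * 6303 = 428604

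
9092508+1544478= 10636986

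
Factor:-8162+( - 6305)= - 14467 = -  17^1 * 23^1*37^1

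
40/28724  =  10/7181 = 0.00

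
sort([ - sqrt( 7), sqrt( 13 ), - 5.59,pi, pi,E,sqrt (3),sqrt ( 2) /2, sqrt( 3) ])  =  [  -  5.59,-sqrt( 7), sqrt(2) /2,sqrt( 3), sqrt( 3), E, pi,pi, sqrt(13) ]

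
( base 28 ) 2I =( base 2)1001010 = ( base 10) 74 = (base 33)28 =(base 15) 4E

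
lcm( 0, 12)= 0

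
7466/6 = 1244 + 1/3 = 1244.33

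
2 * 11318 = 22636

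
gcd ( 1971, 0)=1971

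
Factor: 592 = 2^4*37^1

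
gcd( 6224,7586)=2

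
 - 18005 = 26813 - 44818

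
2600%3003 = 2600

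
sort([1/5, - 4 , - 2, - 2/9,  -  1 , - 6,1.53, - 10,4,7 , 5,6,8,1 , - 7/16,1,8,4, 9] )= [ - 10,-6,-4, - 2, -1,-7/16,  -  2/9, 1/5,1, 1,1.53,4,4,  5, 6, 7,8,8, 9] 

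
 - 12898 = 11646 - 24544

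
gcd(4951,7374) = 1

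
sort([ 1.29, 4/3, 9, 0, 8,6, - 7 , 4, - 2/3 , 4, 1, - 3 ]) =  [- 7, - 3,-2/3,0, 1, 1.29,4/3, 4,4, 6, 8,9 ] 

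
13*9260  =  120380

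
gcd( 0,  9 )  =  9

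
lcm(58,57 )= 3306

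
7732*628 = 4855696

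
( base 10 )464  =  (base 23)k4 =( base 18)17e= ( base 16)1D0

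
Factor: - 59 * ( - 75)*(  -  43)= - 190275 =-3^1*5^2*43^1*59^1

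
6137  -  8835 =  - 2698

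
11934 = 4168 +7766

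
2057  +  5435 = 7492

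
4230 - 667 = 3563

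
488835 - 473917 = 14918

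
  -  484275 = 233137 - 717412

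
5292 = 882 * 6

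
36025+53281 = 89306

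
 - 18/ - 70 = 9/35=0.26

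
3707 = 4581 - 874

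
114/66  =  19/11 = 1.73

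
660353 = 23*28711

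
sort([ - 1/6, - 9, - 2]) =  [ - 9,- 2, - 1/6]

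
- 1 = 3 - 4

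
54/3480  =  9/580 = 0.02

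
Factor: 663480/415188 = 2^1*5^1*97^1 * 607^( - 1) = 970/607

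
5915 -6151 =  - 236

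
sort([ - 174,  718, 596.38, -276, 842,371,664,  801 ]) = [ - 276, - 174, 371 , 596.38 , 664, 718, 801, 842]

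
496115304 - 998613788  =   - 502498484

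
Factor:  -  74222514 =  - 2^1*3^3*809^1 * 1699^1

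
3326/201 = 16 + 110/201 = 16.55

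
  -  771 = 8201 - 8972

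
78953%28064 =22825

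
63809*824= 52578616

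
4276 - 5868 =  - 1592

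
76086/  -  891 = -2818/33 = -  85.39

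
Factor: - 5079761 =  -617^1*8233^1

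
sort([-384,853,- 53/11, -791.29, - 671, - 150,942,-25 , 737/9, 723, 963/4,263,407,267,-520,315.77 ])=[ - 791.29,-671, - 520,  -  384,-150, - 25, - 53/11,737/9,963/4,  263,267,315.77, 407, 723,853,942 ]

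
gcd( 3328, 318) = 2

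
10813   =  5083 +5730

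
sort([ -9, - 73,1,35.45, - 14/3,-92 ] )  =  [ - 92, - 73, - 9, - 14/3,1,35.45]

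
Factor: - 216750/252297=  - 2^1*3^( - 1) *5^3*97^( - 1 ) = - 250/291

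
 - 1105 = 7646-8751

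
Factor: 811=811^1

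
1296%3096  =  1296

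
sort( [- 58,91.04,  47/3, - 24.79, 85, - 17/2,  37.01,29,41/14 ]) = [-58, -24.79, -17/2,41/14,47/3,29,37.01,85, 91.04] 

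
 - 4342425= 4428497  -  8770922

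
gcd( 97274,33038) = 2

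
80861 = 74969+5892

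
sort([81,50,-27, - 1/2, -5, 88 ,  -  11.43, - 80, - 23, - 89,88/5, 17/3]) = [ - 89, - 80, - 27, - 23,-11.43, -5, - 1/2, 17/3,  88/5,50, 81,  88 ]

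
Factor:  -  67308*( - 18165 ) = 2^2 * 3^2*5^1*7^1*71^1 * 79^1*173^1 =1222649820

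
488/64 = 7 + 5/8 = 7.62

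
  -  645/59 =-645/59 = -10.93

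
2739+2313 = 5052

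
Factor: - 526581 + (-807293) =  - 1333874 = - 2^1*666937^1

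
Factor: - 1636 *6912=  - 2^10*3^3 * 409^1 = - 11308032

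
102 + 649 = 751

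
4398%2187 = 24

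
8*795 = 6360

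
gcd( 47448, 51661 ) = 1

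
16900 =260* 65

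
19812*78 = 1545336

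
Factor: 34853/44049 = 3^( - 1) * 7^1*13^1*383^1*14683^( - 1)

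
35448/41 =864 + 24/41 =864.59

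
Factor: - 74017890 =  - 2^1*3^2*5^1*227^1*3623^1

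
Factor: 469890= 2^1*3^2 * 5^1*23^1 * 227^1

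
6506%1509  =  470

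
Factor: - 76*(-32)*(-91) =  - 221312 =- 2^7 * 7^1*13^1*19^1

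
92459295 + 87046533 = 179505828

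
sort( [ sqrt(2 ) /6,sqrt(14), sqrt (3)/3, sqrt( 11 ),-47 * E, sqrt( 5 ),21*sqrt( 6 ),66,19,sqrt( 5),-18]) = [-47*E, - 18, sqrt( 2)/6, sqrt( 3 )/3,sqrt( 5 ),  sqrt( 5),sqrt( 11 ),sqrt( 14) , 19, 21*sqrt(6 ),  66]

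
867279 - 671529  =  195750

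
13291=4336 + 8955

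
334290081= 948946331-614656250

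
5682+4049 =9731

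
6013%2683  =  647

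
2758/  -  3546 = - 7/9 = - 0.78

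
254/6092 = 127/3046 = 0.04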